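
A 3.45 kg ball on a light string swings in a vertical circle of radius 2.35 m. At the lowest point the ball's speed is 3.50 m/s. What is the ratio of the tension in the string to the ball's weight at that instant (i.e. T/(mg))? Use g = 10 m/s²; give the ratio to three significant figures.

At the bottom, T − mg = mv²/r, so T = m(v²/r + g) and T/(mg) = v²/(rg) + 1 = (3.50)²/(2.35 × 10.0) + 1 = 0.5213 + 1 = 1.521.

1.52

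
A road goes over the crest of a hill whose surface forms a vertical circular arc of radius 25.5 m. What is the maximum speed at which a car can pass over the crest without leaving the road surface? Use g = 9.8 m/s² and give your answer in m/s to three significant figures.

15.8 m/s

At the crest the centre of the circle is below the car, so the net downward (centripetal) force is mg − N = mv²/r.
The car leaves the road when N → 0, giving v_max = √(g r) = √(9.8 × 25.5) = 15.81 m/s.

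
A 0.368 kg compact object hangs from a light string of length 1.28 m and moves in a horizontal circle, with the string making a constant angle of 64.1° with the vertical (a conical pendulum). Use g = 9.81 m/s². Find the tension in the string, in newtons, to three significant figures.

Vertically the bob has no acceleration, so T cosθ = mg.
T = mg/cosθ = 0.368 × 9.81 / cos 64.1° = 3.610/0.4368 = 8.265 N.

8.26 N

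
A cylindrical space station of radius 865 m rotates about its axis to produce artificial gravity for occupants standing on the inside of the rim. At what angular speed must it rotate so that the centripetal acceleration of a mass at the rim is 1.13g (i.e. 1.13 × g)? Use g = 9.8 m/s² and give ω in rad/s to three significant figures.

0.113 rad/s

Centripetal acceleration a_c = ω²r. Setting ω²r = 1.13g:
ω = √(1.13g / r) = √(1.13 × 9.8 / 865) = √0.01280 = 0.1131 rad/s.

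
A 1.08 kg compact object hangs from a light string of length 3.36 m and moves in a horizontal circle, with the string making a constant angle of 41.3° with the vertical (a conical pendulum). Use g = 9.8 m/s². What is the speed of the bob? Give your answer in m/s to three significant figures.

The radius of the circle is r = L sinθ = 3.36 × sin 41.3° = 2.218 m.
Horizontally T sinθ = mv²/r and vertically T cosθ = mg, so tanθ = v²/(rg).
v = √(r g tanθ) = √(2.218 × 9.8 × 0.8785) = √19.09 = 4.369 m/s.

4.37 m/s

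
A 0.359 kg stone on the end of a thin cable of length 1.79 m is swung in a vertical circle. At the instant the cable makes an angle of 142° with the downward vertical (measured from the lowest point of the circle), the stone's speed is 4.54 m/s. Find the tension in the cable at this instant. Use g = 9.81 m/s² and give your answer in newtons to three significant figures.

1.36 N

Take the radial direction toward the centre of the circle as positive. The component of the weight along the string toward the centre is −mg cos φ (φ measured from the bottom), so Newton's second law along the string gives T − mg cos φ = m v²/r.
cos 142° = -0.7880, so T = m(v²/r + g cos φ) = 0.359 × ((4.54)²/1.79 + 9.81 × -0.7880) = 0.359 × (11.51 + (-7.730)) = 0.359 × 3.784 = 1.359 N.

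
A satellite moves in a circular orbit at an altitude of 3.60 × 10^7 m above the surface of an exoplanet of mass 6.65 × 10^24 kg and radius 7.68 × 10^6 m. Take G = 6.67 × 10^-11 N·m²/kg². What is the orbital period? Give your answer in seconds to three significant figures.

r = R + h = 7.68 × 10^6 + 3.60 × 10^7 = 4.368 × 10^7 m. Gravity provides the centripetal force: G M m / r² = m v² / r ⇒ v = √(GM/r) = 3187 m/s.
T = 2πr/v = 2π × 4.368 × 10^7 / 3187 = 86130 s.

86100 s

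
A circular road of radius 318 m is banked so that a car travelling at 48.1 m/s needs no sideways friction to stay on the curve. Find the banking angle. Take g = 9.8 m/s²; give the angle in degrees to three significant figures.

36.6°

With no friction, the horizontal component of the normal force provides the centripetal force: N sinθ = mv²/r, while N cosθ = mg vertically.
Dividing: tanθ = v²/(r g) = (48.1)²/(318 × 9.8) = 2314/3116 = 0.7424.
θ = arctan(0.7424) = 36.59°.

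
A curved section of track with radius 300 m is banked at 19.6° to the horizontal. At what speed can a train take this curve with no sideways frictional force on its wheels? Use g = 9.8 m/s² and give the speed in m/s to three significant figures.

On a frictionless banked curve, N sinθ = mv²/r and N cosθ = mg, so tanθ = v²/(rg).
v = √(r g tanθ) = √(300 × 9.8 × tan 19.6°) = √(300 × 9.8 × 0.3561) = √1047 = 32.36 m/s.

32.4 m/s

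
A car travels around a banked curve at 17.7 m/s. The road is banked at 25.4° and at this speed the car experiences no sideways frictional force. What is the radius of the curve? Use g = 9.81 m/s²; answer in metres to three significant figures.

67.3 m

Frictionless banking: tanθ = v²/(rg), so r = v²/(g tanθ).
r = (17.7)²/(9.81 × tan 25.4°) = 313.3/(9.81 × 0.4748) = 313.3/4.658 = 67.26 m.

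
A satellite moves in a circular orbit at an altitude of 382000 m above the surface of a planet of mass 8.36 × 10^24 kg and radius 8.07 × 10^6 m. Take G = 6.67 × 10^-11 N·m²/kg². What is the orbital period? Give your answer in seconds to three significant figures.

6540 s

r = R + h = 8.07 × 10^6 + 382000 = 8.452 × 10^6 m. Gravity provides the centripetal force: G M m / r² = m v² / r ⇒ v = √(GM/r) = 8122 m/s.
T = 2πr/v = 2π × 8.452 × 10^6 / 8122 = 6538 s.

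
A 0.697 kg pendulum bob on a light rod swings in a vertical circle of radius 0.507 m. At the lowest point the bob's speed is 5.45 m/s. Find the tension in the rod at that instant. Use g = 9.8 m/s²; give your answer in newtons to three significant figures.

47.7 N

At the lowest point, T points up (toward the centre) and the weight mg points down (away from the centre), so the net inward force is T − mg = mv²/r.
T = m(v²/r + g) = 0.697 × ((5.45)²/0.507 + 9.8) = 0.697 × (58.58 + 9.8) = 0.697 × 68.38 = 47.66 N.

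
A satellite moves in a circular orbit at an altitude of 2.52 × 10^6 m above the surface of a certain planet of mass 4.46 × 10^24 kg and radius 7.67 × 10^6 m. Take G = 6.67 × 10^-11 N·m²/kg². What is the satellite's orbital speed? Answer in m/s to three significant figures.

Orbital radius r = R + h = 7.67 × 10^6 + 2.52 × 10^6 = 1.019 × 10^7 m.
Gravity supplies the centripetal force: G M m / r² = m v² / r, so v = √(GM/r).
v = √(6.67 × 10^-11 × 4.46 × 10^24 / 1.019 × 10^7) = √(2.919 × 10^7) = 5403 m/s.

5400 m/s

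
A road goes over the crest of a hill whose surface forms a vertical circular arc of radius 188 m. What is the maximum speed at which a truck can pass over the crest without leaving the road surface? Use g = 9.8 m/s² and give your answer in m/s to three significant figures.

42.9 m/s

At the crest the centre of the circle is below the truck, so the net downward (centripetal) force is mg − N = mv²/r.
The truck leaves the road when N → 0, giving v_max = √(g r) = √(9.8 × 188) = 42.92 m/s.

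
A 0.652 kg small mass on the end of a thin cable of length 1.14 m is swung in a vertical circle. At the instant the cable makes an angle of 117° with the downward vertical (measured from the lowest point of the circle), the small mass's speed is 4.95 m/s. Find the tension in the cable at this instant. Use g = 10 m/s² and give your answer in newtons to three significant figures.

Take the radial direction toward the centre of the circle as positive. The component of the weight along the string toward the centre is −mg cos φ (φ measured from the bottom), so Newton's second law along the string gives T − mg cos φ = m v²/r.
cos 117° = -0.4540, so T = m(v²/r + g cos φ) = 0.652 × ((4.95)²/1.14 + 10.0 × -0.4540) = 0.652 × (21.49 + (-4.540)) = 0.652 × 16.95 = 11.05 N.

11.1 N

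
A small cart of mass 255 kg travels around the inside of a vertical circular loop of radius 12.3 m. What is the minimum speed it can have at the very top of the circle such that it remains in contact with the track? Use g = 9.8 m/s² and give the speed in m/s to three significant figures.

11.0 m/s

At the highest point the centre is directly below, so both the weight and N act inward: N + mg = mv²/r.
At minimum speed N → 0, so mg = mv_min²/r ⇒ v_min = √(g r) = √(9.8 × 12.3) = 10.98 m/s.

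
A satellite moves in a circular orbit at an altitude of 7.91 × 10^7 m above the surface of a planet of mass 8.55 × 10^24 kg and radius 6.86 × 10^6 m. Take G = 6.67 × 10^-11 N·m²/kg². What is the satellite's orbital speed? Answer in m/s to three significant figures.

Orbital radius r = R + h = 6.86 × 10^6 + 7.91 × 10^7 = 8.596 × 10^7 m.
Gravity supplies the centripetal force: G M m / r² = m v² / r, so v = √(GM/r).
v = √(6.67 × 10^-11 × 8.55 × 10^24 / 8.596 × 10^7) = √(6.634 × 10^6) = 2576 m/s.

2580 m/s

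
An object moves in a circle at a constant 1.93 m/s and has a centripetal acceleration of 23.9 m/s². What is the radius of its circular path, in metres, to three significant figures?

a_c = v²/r ⇒ r = v²/a_c = (1.93)²/23.9 = 3.725/23.9 = 0.1559 m.

0.156 m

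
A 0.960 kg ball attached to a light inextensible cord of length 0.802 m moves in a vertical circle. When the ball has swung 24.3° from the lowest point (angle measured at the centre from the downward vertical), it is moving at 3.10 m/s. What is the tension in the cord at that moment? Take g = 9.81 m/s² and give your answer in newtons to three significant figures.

Take the radial direction toward the centre of the circle as positive. The component of the weight along the string toward the centre is −mg cos φ (φ measured from the bottom), so Newton's second law along the string gives T − mg cos φ = m v²/r.
cos 24.3° = 0.9114, so T = m(v²/r + g cos φ) = 0.960 × ((3.10)²/0.802 + 9.81 × 0.9114) = 0.960 × (11.98 + (8.941)) = 0.960 × 20.92 = 20.09 N.

20.1 N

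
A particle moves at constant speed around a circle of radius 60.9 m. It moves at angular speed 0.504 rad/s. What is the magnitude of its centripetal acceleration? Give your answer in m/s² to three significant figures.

v = ωr = 0.504 × 60.9 = 30.69 m/s.
a_c = v²/r = (30.69)²/60.9 = 942.1/60.9 = 15.47 m/s².

15.5 m/s²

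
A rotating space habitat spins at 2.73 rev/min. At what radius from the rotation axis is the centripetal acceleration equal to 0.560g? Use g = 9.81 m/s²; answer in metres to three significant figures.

ω = 2.73 rev/min × 2π/60 = 0.2859 rad/s.
a_c = ω²r = 0.560g ⇒ r = 0.560 × 9.81 / (0.2859)² = 5.494/0.08173 = 67.22 m.

67.2 m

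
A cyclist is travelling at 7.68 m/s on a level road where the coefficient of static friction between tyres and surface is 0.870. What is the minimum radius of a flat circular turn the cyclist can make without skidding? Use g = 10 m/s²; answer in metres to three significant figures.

6.78 m

At the limit, μ_s m g = m v²/r, so r_min = v²/(μ_s g) = (7.68)²/(0.870 × 10.0) = 58.98/8.700 = 6.780 m.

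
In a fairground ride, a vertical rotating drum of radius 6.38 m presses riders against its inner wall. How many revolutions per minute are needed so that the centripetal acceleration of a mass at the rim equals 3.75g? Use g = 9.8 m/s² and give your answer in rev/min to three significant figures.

22.9 rev/min

Require ω²r = 3.75g, so ω = √(3.75 × 9.8/6.38) = 2.400 rad/s.
In rev/min: ω × 60/(2π) = 2.400 × 60/(2π) = 22.92 rev/min.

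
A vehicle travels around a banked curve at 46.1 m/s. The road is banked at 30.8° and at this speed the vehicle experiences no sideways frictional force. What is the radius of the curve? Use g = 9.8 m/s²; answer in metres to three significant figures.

Frictionless banking: tanθ = v²/(rg), so r = v²/(g tanθ).
r = (46.1)²/(9.8 × tan 30.8°) = 2125/(9.8 × 0.5961) = 2125/5.842 = 363.8 m.

364 m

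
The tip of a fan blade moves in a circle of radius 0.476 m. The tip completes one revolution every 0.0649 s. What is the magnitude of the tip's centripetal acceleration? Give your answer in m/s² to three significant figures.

v = 2πr/T = 2π × 0.476/0.0649 = 46.08 m/s.
a_c = v²/r = (46.08)²/0.476 = 2124/0.476 = 4461 m/s².

4460 m/s²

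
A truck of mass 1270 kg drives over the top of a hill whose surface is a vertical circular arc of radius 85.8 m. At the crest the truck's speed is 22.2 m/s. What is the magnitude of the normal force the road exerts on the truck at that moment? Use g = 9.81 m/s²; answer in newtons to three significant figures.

At the crest the centripetal acceleration points downward (toward the centre of the arc), so mg − N = mv²/r.
N = m(g − v²/r) = 1270 × (9.81 − (22.2)²/85.8) = 1270 × (9.81 − 5.744) = 1270 × 4.066 = 5164 N.

5160 N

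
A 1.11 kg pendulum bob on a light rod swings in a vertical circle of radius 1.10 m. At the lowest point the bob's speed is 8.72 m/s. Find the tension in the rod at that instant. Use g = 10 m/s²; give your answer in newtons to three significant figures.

87.8 N

At the lowest point, T points up (toward the centre) and the weight mg points down (away from the centre), so the net inward force is T − mg = mv²/r.
T = m(v²/r + g) = 1.11 × ((8.72)²/1.10 + 10.0) = 1.11 × (69.13 + 10.0) = 1.11 × 79.13 = 87.83 N.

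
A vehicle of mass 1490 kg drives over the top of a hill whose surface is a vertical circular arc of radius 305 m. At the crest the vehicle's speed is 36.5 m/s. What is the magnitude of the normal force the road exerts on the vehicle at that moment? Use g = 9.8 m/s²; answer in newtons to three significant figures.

8090 N

At the crest the centripetal acceleration points downward (toward the centre of the arc), so mg − N = mv²/r.
N = m(g − v²/r) = 1490 × (9.8 − (36.5)²/305) = 1490 × (9.8 − 4.368) = 1490 × 5.432 = 8094 N.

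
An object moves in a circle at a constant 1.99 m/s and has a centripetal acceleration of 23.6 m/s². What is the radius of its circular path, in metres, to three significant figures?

0.168 m

a_c = v²/r ⇒ r = v²/a_c = (1.99)²/23.6 = 3.960/23.6 = 0.1678 m.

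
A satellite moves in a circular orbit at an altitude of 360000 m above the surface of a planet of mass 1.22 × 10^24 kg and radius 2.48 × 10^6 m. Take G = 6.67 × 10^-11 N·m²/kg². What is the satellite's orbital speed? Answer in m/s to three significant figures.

5350 m/s

Orbital radius r = R + h = 2.48 × 10^6 + 360000 = 2.840 × 10^6 m.
Gravity supplies the centripetal force: G M m / r² = m v² / r, so v = √(GM/r).
v = √(6.67 × 10^-11 × 1.22 × 10^24 / 2.840 × 10^6) = √(2.865 × 10^7) = 5353 m/s.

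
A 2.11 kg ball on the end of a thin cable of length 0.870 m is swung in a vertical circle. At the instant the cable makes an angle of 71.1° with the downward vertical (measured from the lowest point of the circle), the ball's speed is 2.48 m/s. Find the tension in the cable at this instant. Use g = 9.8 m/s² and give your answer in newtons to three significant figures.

Take the radial direction toward the centre of the circle as positive. The component of the weight along the string toward the centre is −mg cos φ (φ measured from the bottom), so Newton's second law along the string gives T − mg cos φ = m v²/r.
cos 71.1° = 0.3239, so T = m(v²/r + g cos φ) = 2.11 × ((2.48)²/0.870 + 9.8 × 0.3239) = 2.11 × (7.069 + (3.174)) = 2.11 × 10.24 = 21.61 N.

21.6 N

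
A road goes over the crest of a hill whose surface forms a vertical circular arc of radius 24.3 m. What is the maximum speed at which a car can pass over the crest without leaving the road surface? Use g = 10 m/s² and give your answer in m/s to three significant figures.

At the crest the centre of the circle is below the car, so the net downward (centripetal) force is mg − N = mv²/r.
The car leaves the road when N → 0, giving v_max = √(g r) = √(10.0 × 24.3) = 15.59 m/s.

15.6 m/s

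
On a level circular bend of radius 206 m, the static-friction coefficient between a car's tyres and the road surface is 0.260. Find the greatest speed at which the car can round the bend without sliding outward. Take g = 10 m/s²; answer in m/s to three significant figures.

On a flat curve, static friction is the only horizontal force, so it must supply the full centripetal force: μ_s m g = m v²/r.
Mass cancels: v_max = √(μ_s g r) = √(0.260 × 10.0 × 206) = √535.6 = 23.14 m/s.

23.1 m/s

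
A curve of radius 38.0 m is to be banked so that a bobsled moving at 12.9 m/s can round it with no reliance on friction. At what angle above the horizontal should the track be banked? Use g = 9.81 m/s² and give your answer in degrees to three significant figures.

For a frictionless banked turn: horizontally N sinθ = mv²/r and vertically N cosθ = mg.
Dividing: tanθ = v²/(r g) = (12.9)²/(38.0 × 9.81) = 166.4/372.8 = 0.4464.
θ = arctan(0.4464) = 24.06°.

24.1°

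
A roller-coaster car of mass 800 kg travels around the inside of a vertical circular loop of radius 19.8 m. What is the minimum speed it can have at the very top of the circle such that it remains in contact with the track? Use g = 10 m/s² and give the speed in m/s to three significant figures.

14.1 m/s

At the highest point the centre is directly below, so both the weight and N act inward: N + mg = mv²/r.
At minimum speed N → 0, so mg = mv_min²/r ⇒ v_min = √(g r) = √(10.0 × 19.8) = 14.07 m/s.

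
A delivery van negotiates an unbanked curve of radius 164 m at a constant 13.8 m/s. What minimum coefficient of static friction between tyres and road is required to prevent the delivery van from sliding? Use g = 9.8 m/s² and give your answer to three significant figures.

Friction provides the centripetal force: μ_s m g = m v²/r, so μ_s = v²/(g r) = (13.80)²/(9.8 × 164) = 190.4/1607 = 0.1185.

0.118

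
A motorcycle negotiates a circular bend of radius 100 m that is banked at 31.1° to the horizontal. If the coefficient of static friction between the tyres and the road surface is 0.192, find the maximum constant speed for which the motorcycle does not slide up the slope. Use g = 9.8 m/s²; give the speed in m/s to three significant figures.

At the maximum speed, friction acts down the slope at its limiting value f = μN. Radially (horizontal, toward centre): N sinθ + μN cosθ = mv²/r. Vertically: N cosθ − μN sinθ = mg.
Dividing: v² = r g (sinθ + μcosθ)/(cosθ − μsinθ).
sinθ + μcosθ = 0.5165 + 0.192×0.8563 = 0.6809; cosθ − μsinθ = 0.8563 − 0.192×0.5165 = 0.7571.
v² = 100 × 9.8 × 0.6809/0.7571 = 881.4 m²/s², so v = 29.69 m/s.

29.7 m/s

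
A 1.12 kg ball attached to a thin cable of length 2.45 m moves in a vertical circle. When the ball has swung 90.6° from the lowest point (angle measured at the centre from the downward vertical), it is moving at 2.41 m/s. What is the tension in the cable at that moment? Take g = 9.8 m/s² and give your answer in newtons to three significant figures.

Take the radial direction toward the centre of the circle as positive. The component of the weight along the string toward the centre is −mg cos φ (φ measured from the bottom), so Newton's second law along the string gives T − mg cos φ = m v²/r.
cos 90.6° = -0.01047, so T = m(v²/r + g cos φ) = 1.12 × ((2.41)²/2.45 + 9.8 × -0.01047) = 1.12 × (2.371 + (-0.1026)) = 1.12 × 2.268 = 2.540 N.

2.54 N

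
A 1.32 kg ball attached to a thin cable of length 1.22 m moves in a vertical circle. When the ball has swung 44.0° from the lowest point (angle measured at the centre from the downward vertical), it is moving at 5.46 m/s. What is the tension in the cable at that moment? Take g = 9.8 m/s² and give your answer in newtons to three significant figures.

41.6 N

Take the radial direction toward the centre of the circle as positive. The component of the weight along the string toward the centre is −mg cos φ (φ measured from the bottom), so Newton's second law along the string gives T − mg cos φ = m v²/r.
cos 44.0° = 0.7193, so T = m(v²/r + g cos φ) = 1.32 × ((5.46)²/1.22 + 9.8 × 0.7193) = 1.32 × (24.44 + (7.050)) = 1.32 × 31.49 = 41.56 N.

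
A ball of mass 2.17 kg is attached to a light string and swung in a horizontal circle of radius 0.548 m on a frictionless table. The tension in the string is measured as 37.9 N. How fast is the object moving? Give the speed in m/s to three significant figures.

T = m v²/r ⇒ v = √(T r / m) = √(37.9 × 0.548 / 2.17) = √9.571 = 3.094 m/s.

3.09 m/s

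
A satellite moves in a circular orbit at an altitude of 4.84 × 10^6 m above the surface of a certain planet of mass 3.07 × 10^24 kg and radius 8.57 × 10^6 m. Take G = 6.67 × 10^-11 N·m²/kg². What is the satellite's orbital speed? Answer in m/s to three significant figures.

3910 m/s

Orbital radius r = R + h = 8.57 × 10^6 + 4.84 × 10^6 = 1.341 × 10^7 m.
Gravity supplies the centripetal force: G M m / r² = m v² / r, so v = √(GM/r).
v = √(6.67 × 10^-11 × 3.07 × 10^24 / 1.341 × 10^7) = √(1.527 × 10^7) = 3908 m/s.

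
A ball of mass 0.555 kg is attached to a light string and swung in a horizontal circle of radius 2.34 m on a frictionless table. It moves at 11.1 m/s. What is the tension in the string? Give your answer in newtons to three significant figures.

29.2 N

The tension is the only horizontal force, so it supplies the full centripetal force: T = m v²/r = 0.555 × (11.10)²/2.34 = 0.555 × 123.2/2.34 = 29.22 N.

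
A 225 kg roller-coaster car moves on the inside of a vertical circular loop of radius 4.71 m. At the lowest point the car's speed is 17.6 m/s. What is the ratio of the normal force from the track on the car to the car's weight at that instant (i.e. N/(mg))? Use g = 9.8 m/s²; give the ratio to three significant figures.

At the bottom, N − mg = mv²/r, so N = m(v²/r + g) and N/(mg) = v²/(rg) + 1 = (17.6)²/(4.71 × 9.8) + 1 = 6.711 + 1 = 7.711.

7.71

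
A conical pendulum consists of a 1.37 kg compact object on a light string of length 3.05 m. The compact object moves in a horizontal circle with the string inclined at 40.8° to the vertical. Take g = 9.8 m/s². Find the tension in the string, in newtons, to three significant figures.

17.7 N

Vertically the bob has no acceleration, so T cosθ = mg.
T = mg/cosθ = 1.37 × 9.8 / cos 40.8° = 13.43/0.7570 = 17.74 N.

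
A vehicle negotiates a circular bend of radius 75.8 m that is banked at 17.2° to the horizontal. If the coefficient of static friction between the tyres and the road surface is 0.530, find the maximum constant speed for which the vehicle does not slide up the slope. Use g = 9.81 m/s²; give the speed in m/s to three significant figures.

27.3 m/s

At the maximum speed, friction acts down the slope at its limiting value f = μN. Radially (horizontal, toward centre): N sinθ + μN cosθ = mv²/r. Vertically: N cosθ − μN sinθ = mg.
Dividing: v² = r g (sinθ + μcosθ)/(cosθ − μsinθ).
sinθ + μcosθ = 0.2957 + 0.530×0.9553 = 0.8020; cosθ − μsinθ = 0.9553 − 0.530×0.2957 = 0.7986.
v² = 75.8 × 9.81 × 0.8020/0.7986 = 746.8 m²/s², so v = 27.33 m/s.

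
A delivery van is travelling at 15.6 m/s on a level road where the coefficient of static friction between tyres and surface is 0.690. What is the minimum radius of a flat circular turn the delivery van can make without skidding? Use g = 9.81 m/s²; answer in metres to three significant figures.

36.0 m

At the limit, μ_s m g = m v²/r, so r_min = v²/(μ_s g) = (15.6)²/(0.690 × 9.81) = 243.4/6.769 = 35.95 m.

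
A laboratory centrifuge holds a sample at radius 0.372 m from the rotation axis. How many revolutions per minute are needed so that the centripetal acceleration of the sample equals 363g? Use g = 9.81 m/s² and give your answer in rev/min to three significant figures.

Require ω²r = 363g, so ω = √(363 × 9.81/0.372) = 97.84 rad/s.
In rev/min: ω × 60/(2π) = 97.84 × 60/(2π) = 934.3 rev/min.

934 rev/min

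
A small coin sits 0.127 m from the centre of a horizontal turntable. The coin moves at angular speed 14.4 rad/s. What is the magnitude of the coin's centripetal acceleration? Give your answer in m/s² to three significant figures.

26.3 m/s²

v = ωr = 14.4 × 0.127 = 1.829 m/s.
a_c = v²/r = (1.829)²/0.127 = 3.345/0.127 = 26.33 m/s².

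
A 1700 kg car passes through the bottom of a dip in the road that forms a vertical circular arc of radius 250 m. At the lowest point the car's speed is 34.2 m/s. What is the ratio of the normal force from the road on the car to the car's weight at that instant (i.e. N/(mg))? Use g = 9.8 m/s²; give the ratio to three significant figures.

1.48

At the bottom, N − mg = mv²/r, so N = m(v²/r + g) and N/(mg) = v²/(rg) + 1 = (34.2)²/(250 × 9.8) + 1 = 0.4774 + 1 = 1.477.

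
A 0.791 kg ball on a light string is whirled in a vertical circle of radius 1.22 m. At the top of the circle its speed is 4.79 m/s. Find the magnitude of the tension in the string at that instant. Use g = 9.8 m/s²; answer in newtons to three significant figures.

At the top, both T and the weight mg point inward (toward the centre), so T + mg = mv²/r.
T = m(v²/r − g) = 0.791 × ((4.79)²/1.22 − 9.8) = 0.791 × (18.81 − 9.8) = 0.791 × 9.007 = 7.124 N.

7.12 N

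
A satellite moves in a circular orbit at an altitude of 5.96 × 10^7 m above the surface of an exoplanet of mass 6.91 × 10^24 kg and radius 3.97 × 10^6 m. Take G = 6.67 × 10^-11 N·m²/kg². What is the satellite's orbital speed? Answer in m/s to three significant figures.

2690 m/s

Orbital radius r = R + h = 3.97 × 10^6 + 5.96 × 10^7 = 6.357 × 10^7 m.
Gravity supplies the centripetal force: G M m / r² = m v² / r, so v = √(GM/r).
v = √(6.67 × 10^-11 × 6.91 × 10^24 / 6.357 × 10^7) = √(7.250 × 10^6) = 2693 m/s.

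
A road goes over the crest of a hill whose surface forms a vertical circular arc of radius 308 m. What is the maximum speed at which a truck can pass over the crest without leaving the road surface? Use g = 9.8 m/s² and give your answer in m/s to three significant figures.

At the crest the centre of the circle is below the truck, so the net downward (centripetal) force is mg − N = mv²/r.
The truck leaves the road when N → 0, giving v_max = √(g r) = √(9.8 × 308) = 54.94 m/s.

54.9 m/s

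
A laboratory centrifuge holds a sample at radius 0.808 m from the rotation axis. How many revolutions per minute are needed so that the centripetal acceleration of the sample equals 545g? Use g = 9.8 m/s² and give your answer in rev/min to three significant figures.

776 rev/min

Require ω²r = 545g, so ω = √(545 × 9.8/0.808) = 81.30 rad/s.
In rev/min: ω × 60/(2π) = 81.30 × 60/(2π) = 776.4 rev/min.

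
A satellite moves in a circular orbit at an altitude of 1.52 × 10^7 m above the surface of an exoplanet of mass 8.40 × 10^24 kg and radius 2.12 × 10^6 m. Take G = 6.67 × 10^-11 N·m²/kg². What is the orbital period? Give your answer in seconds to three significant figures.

19100 s

r = R + h = 2.12 × 10^6 + 1.52 × 10^7 = 1.732 × 10^7 m. Gravity provides the centripetal force: G M m / r² = m v² / r ⇒ v = √(GM/r) = 5688 m/s.
T = 2πr/v = 2π × 1.732 × 10^7 / 5688 = 19130 s.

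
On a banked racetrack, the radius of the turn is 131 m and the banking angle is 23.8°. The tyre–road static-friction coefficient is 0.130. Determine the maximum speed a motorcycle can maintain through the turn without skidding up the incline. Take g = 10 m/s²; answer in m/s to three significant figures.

At the maximum speed, friction acts down the slope at its limiting value f = μN. Radially (horizontal, toward centre): N sinθ + μN cosθ = mv²/r. Vertically: N cosθ − μN sinθ = mg.
Dividing: v² = r g (sinθ + μcosθ)/(cosθ − μsinθ).
sinθ + μcosθ = 0.4035 + 0.130×0.9150 = 0.5225; cosθ − μsinθ = 0.9150 − 0.130×0.4035 = 0.8625.
v² = 131 × 10.0 × 0.5225/0.8625 = 793.6 m²/s², so v = 28.17 m/s.

28.2 m/s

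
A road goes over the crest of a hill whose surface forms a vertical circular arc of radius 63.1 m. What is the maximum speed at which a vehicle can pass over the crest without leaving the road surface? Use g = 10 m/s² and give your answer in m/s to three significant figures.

25.1 m/s

At the crest the centre of the circle is below the vehicle, so the net downward (centripetal) force is mg − N = mv²/r.
The vehicle leaves the road when N → 0, giving v_max = √(g r) = √(10.0 × 63.1) = 25.12 m/s.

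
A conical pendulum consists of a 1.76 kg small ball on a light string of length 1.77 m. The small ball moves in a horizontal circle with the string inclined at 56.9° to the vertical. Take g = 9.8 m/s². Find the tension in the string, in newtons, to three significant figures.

31.6 N

Vertically the bob has no acceleration, so T cosθ = mg.
T = mg/cosθ = 1.76 × 9.8 / cos 56.9° = 17.25/0.5461 = 31.58 N.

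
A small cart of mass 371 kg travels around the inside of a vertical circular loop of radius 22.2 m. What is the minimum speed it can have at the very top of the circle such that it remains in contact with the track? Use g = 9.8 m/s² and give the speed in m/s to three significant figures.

14.7 m/s

At the top, both weight mg and N point toward the centre: N + mg = mv²/r.
At minimum speed N → 0, so mg = mv_min²/r ⇒ v_min = √(g r) = √(9.8 × 22.2) = 14.75 m/s.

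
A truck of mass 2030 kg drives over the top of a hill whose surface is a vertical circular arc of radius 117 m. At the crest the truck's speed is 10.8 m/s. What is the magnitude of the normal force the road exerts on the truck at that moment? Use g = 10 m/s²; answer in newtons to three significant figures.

18300 N

At the crest the centripetal acceleration points downward (toward the centre of the arc), so mg − N = mv²/r.
N = m(g − v²/r) = 2030 × (10.0 − (10.8)²/117) = 2030 × (10.0 − 0.9969) = 2030 × 9.003 = 18280 N.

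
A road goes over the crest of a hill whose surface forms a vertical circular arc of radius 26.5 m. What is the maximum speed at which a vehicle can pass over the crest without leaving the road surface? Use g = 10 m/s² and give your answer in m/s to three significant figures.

16.3 m/s

At the crest the centre of the circle is below the vehicle, so the net downward (centripetal) force is mg − N = mv²/r.
The vehicle leaves the road when N → 0, giving v_max = √(g r) = √(10.0 × 26.5) = 16.28 m/s.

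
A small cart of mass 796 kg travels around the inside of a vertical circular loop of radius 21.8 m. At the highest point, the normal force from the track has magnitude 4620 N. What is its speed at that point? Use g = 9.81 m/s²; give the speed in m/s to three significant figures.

18.4 m/s

At the top, N + mg = mv²/r, so v = √(r(N/m + g)) = √(21.8 × (4620/796 + 9.81)) = √(21.8 × 15.61) = √340.4 = 18.45 m/s.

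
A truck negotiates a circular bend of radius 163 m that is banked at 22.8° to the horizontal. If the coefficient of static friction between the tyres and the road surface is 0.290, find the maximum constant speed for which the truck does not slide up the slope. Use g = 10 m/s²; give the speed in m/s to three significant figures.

At the maximum speed, friction acts down the slope at its limiting value f = μN. Radially (horizontal, toward centre): N sinθ + μN cosθ = mv²/r. Vertically: N cosθ − μN sinθ = mg.
Dividing: v² = r g (sinθ + μcosθ)/(cosθ − μsinθ).
sinθ + μcosθ = 0.3875 + 0.290×0.9219 = 0.6549; cosθ − μsinθ = 0.9219 − 0.290×0.3875 = 0.8095.
v² = 163 × 10.0 × 0.6549/0.8095 = 1319 m²/s², so v = 36.31 m/s.

36.3 m/s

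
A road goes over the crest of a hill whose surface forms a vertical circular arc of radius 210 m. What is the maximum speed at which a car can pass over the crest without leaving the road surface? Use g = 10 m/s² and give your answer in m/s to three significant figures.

45.8 m/s

At the crest the centre of the circle is below the car, so the net downward (centripetal) force is mg − N = mv²/r.
The car leaves the road when N → 0, giving v_max = √(g r) = √(10.0 × 210) = 45.83 m/s.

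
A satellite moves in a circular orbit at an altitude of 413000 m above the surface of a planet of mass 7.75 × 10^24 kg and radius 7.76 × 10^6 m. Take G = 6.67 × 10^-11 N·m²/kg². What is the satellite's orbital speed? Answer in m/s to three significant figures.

7950 m/s

Orbital radius r = R + h = 7.76 × 10^6 + 413000 = 8.173 × 10^6 m.
Gravity supplies the centripetal force: G M m / r² = m v² / r, so v = √(GM/r).
v = √(6.67 × 10^-11 × 7.75 × 10^24 / 8.173 × 10^6) = √(6.325 × 10^7) = 7953 m/s.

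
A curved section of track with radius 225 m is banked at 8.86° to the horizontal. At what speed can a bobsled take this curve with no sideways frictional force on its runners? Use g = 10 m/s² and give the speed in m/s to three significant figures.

18.7 m/s

On a frictionless banked curve, N sinθ = mv²/r and N cosθ = mg, so tanθ = v²/(rg).
v = √(r g tanθ) = √(225 × 10.0 × tan 8.86°) = √(225 × 10.0 × 0.1559) = √350.7 = 18.73 m/s.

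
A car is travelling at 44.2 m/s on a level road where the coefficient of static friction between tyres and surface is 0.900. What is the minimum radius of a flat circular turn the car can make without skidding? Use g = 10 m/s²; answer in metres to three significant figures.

At the limit, μ_s m g = m v²/r, so r_min = v²/(μ_s g) = (44.2)²/(0.900 × 10.0) = 1954/9.000 = 217.1 m.

217 m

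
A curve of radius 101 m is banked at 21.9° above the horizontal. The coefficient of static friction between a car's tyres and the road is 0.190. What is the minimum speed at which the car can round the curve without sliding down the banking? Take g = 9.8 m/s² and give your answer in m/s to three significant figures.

14.0 m/s

At the minimum speed, friction acts up the slope at its limiting value f = μN. Radially (horizontal, toward centre): N sinθ − μN cosθ = mv²/r. Vertically: N cosθ + μN sinθ = mg.
Dividing: v² = r g (sinθ − μcosθ)/(cosθ + μsinθ).
sinθ − μcosθ = 0.3730 − 0.190×0.9278 = 0.1967; cosθ + μsinθ = 0.9278 + 0.190×0.3730 = 0.9987.
v² = 101 × 9.8 × 0.1967/0.9987 = 194.9 m²/s², so v = 13.96 m/s.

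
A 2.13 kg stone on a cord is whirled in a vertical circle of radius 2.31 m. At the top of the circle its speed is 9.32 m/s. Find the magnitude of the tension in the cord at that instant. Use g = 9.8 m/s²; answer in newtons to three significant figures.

59.2 N

At the top, both T and the weight mg point inward (toward the centre), so T + mg = mv²/r.
T = m(v²/r − g) = 2.13 × ((9.32)²/2.31 − 9.8) = 2.13 × (37.60 − 9.8) = 2.13 × 27.80 = 59.22 N.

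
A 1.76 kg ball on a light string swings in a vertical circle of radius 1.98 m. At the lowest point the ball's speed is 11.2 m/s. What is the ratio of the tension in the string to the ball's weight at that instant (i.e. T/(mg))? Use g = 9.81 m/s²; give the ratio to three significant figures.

At the bottom, T − mg = mv²/r, so T = m(v²/r + g) and T/(mg) = v²/(rg) + 1 = (11.2)²/(1.98 × 9.81) + 1 = 6.458 + 1 = 7.458.

7.46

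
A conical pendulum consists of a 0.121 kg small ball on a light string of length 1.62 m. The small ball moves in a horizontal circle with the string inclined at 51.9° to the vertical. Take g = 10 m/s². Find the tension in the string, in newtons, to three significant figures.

1.96 N

Vertically the bob has no acceleration, so T cosθ = mg.
T = mg/cosθ = 0.121 × 10.0 / cos 51.9° = 1.210/0.6170 = 1.961 N.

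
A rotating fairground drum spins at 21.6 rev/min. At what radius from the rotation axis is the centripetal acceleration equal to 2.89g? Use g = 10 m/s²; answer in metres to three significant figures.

ω = 21.6 rev/min × 2π/60 = 2.262 rad/s.
a_c = ω²r = 2.89g ⇒ r = 2.89 × 10.0 / (2.262)² = 28.90/5.116 = 5.648 m.

5.65 m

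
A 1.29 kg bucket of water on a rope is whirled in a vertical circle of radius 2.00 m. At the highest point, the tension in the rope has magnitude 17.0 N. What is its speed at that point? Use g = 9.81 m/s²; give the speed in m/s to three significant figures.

6.78 m/s

At the top, T + mg = mv²/r, so v = √(r(T/m + g)) = √(2.00 × (17.0/1.29 + 9.81)) = √(2.00 × 22.99) = √45.98 = 6.781 m/s.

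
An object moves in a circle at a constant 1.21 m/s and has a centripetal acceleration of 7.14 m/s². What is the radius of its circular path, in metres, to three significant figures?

a_c = v²/r ⇒ r = v²/a_c = (1.21)²/7.14 = 1.464/7.14 = 0.2051 m.

0.205 m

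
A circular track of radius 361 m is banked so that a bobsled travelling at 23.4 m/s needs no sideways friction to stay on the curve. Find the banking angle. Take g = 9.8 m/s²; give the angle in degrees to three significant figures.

8.80°

With no friction, the horizontal component of the normal force provides the centripetal force: N sinθ = mv²/r, while N cosθ = mg vertically.
Dividing: tanθ = v²/(r g) = (23.4)²/(361 × 9.8) = 547.6/3538 = 0.1548.
θ = arctan(0.1548) = 8.798°.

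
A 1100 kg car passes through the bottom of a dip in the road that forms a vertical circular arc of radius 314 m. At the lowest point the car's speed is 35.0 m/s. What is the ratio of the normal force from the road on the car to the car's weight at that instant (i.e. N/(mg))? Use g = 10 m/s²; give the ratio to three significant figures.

At the bottom, N − mg = mv²/r, so N = m(v²/r + g) and N/(mg) = v²/(rg) + 1 = (35.0)²/(314 × 10.0) + 1 = 0.3901 + 1 = 1.390.

1.39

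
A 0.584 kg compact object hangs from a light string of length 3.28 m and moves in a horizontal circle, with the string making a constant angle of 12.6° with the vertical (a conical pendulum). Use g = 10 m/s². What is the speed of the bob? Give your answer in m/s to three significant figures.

1.26 m/s

The radius of the circle is r = L sinθ = 3.28 × sin 12.6° = 0.7155 m.
Horizontally T sinθ = mv²/r and vertically T cosθ = mg, so tanθ = v²/(rg).
v = √(r g tanθ) = √(0.7155 × 10.0 × 0.2235) = √1.599 = 1.265 m/s.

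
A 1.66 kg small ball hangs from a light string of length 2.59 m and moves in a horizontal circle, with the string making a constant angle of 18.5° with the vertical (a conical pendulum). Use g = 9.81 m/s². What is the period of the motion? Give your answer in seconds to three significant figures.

r = L sinθ = 0.8218 m. From T sinθ = mω²r and T cosθ = mg: tanθ = ω²r/g, so ω² = g tanθ / r = g/(L cosθ).
ω = √(g/(L cosθ)) = √(9.81/(2.59 × 0.9483)) = √3.994 = 1.999 rad/s.
Period = 2π/ω = 3.144 s.

3.14 s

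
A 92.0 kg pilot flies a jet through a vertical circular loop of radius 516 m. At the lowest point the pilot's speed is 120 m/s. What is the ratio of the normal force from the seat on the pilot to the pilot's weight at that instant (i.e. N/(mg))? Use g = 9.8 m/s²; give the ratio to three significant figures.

At the bottom, N − mg = mv²/r, so N = m(v²/r + g) and N/(mg) = v²/(rg) + 1 = (120)²/(516 × 9.8) + 1 = 2.848 + 1 = 3.848.

3.85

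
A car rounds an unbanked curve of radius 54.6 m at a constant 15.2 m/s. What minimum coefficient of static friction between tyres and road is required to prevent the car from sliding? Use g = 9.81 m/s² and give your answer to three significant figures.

0.431

Friction provides the centripetal force: μ_s m g = m v²/r, so μ_s = v²/(g r) = (15.20)²/(9.81 × 54.6) = 231.0/535.6 = 0.4313.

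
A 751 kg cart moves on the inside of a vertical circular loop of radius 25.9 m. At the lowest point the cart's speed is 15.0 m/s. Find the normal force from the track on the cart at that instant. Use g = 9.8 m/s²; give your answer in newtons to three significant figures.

At the lowest point, N points up (toward the centre) and the weight mg points down (away from the centre), so the net inward force is N − mg = mv²/r.
N = m(v²/r + g) = 751 × ((15.0)²/25.9 + 9.8) = 751 × (8.687 + 9.8) = 751 × 18.49 = 13880 N.

13900 N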